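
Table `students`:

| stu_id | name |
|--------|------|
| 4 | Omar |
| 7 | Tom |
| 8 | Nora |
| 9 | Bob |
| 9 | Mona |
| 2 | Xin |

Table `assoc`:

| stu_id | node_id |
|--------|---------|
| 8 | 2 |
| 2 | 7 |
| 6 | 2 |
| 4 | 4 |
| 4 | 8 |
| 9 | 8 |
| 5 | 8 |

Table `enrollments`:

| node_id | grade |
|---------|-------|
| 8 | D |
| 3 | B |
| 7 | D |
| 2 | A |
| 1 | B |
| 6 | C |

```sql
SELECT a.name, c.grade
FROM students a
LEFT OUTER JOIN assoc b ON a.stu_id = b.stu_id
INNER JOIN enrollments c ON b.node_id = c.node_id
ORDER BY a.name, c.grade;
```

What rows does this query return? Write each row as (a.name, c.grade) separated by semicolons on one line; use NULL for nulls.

Evaluate left to right. First `students a LEFT JOIN assoc b` on stu_id: 7 row(s).
Then INNER JOIN `enrollments c` on node_id: keep only rows whose b.node_id appears in c.

(Bob, D); (Mona, D); (Nora, A); (Omar, D); (Xin, D)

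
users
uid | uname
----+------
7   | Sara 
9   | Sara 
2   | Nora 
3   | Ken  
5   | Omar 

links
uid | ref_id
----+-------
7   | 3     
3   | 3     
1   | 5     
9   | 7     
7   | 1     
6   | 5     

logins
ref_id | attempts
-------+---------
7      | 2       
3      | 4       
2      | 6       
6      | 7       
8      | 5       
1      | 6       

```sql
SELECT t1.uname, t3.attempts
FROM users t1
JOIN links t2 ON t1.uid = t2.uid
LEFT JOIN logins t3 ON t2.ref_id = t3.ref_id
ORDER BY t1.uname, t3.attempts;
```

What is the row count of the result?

Joins associate left-to-right: users INNER JOIN links on uid gives 4 intermediate row(s).
Then LEFT JOIN `logins t3` on ref_id: each of those 4 rows is kept; rows whose t2.ref_id has no match in t3 get NULL for t3's columns.
Result: 4 row(s).

4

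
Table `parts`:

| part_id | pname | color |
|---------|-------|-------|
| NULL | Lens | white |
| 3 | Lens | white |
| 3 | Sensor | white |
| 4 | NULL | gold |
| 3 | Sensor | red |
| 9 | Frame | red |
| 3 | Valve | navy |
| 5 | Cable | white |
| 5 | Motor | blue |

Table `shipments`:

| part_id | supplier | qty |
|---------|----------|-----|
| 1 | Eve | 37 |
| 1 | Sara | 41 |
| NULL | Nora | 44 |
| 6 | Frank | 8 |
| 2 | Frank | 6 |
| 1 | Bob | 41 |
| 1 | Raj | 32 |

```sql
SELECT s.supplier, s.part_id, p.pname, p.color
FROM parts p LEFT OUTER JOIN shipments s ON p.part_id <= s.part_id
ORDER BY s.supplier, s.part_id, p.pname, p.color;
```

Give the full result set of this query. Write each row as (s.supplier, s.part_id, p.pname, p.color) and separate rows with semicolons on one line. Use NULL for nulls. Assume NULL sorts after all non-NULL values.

LEFT JOIN keeps every row from `parts`; unmatched rows get NULL for `shipments`'s columns.
Matching on p.part_id <= s.part_id. A NULL in a compared column never satisfies the condition.
Matched pairs: 7; unmatched p rows kept: 2.

(Frank, 6, Cable, white); (Frank, 6, Lens, white); (Frank, 6, Motor, blue); (Frank, 6, Sensor, red); (Frank, 6, Sensor, white); (Frank, 6, Valve, navy); (Frank, 6, NULL, gold); (NULL, NULL, Frame, red); (NULL, NULL, Lens, white)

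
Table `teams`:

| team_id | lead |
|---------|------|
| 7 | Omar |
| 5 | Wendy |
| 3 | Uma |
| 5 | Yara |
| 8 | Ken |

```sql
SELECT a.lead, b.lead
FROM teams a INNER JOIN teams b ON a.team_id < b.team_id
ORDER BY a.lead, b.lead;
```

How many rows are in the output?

INNER JOIN keeps only pairs where the ON condition holds.
Matching on a.team_id < b.team_id.
- a row (team_id=7): matches 1 b row(s) → 1 output row(s).
- a row (team_id=5): matches 2 b row(s) → 2 output row(s).
- a row (team_id=3): matches 4 b row(s) → 4 output row(s).
- a row (team_id=5): matches 2 b row(s) → 2 output row(s).
- a row (team_id=8): no match → dropped.
Total: 9 rows.

9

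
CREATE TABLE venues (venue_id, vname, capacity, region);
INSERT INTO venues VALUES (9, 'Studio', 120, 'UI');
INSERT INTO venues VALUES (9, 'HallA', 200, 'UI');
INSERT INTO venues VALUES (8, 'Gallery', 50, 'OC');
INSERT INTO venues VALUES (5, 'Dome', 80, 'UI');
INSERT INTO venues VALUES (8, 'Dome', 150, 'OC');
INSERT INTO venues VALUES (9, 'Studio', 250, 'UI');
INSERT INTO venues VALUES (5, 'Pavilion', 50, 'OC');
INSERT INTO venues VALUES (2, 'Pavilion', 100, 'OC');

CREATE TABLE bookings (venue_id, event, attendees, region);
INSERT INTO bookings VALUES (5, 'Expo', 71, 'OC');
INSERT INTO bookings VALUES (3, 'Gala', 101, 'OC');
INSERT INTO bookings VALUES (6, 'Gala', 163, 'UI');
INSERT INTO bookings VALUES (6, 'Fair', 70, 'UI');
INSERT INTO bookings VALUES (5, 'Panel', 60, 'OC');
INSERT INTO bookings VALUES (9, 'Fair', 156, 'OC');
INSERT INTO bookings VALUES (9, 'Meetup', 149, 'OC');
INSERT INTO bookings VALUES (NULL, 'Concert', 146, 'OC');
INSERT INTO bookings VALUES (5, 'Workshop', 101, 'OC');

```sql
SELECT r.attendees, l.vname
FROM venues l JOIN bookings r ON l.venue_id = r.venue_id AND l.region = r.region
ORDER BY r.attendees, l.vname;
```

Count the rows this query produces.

INNER JOIN keeps only pairs where the ON condition holds.
Matching on l.venue_id = r.venue_id AND l.region = r.region. A NULL in a compared column never satisfies the condition.
Matched pairs: 3.
Total: 3 rows.

3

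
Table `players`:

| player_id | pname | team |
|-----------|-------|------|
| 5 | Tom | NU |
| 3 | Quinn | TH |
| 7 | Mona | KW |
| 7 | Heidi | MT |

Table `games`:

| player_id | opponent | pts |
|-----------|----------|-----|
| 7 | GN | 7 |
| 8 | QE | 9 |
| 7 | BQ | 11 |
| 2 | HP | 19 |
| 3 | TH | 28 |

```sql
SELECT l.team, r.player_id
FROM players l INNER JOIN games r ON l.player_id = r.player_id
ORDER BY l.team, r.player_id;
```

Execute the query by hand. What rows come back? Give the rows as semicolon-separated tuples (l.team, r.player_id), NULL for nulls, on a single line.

(KW, 7); (KW, 7); (MT, 7); (MT, 7); (TH, 3)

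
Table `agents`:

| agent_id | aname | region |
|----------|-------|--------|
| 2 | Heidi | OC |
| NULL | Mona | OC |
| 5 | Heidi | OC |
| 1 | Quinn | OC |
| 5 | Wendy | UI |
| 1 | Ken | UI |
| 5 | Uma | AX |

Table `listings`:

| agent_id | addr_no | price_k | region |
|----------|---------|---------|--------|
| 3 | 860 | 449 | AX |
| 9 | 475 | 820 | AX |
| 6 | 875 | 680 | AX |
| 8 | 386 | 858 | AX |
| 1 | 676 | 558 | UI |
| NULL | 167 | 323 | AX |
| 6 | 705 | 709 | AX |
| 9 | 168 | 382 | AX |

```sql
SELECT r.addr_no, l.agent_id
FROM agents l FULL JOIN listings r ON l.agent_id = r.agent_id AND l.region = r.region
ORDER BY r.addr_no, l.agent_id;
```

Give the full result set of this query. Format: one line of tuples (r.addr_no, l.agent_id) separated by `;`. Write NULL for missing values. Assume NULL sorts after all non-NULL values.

(167, NULL); (168, NULL); (386, NULL); (475, NULL); (676, 1); (705, NULL); (860, NULL); (875, NULL); (NULL, 1); (NULL, 2); (NULL, 5); (NULL, 5); (NULL, 5); (NULL, NULL)

FULL OUTER JOIN keeps every row from both sides; unmatched rows get NULL for the other side's columns.
Matching on l.agent_id = r.agent_id AND l.region = r.region. A NULL in a compared column never satisfies the condition.
Matched pairs: 1; unmatched l rows kept: 6; unmatched r rows kept: 7.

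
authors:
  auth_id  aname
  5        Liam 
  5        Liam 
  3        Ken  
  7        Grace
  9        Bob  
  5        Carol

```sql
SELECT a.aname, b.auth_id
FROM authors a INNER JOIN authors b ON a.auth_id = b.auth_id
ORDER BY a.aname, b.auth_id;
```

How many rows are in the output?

INNER JOIN keeps only pairs where the ON condition holds.
Matching on a.auth_id = b.auth_id.
Matched pairs: 12.
Total: 12 rows.

12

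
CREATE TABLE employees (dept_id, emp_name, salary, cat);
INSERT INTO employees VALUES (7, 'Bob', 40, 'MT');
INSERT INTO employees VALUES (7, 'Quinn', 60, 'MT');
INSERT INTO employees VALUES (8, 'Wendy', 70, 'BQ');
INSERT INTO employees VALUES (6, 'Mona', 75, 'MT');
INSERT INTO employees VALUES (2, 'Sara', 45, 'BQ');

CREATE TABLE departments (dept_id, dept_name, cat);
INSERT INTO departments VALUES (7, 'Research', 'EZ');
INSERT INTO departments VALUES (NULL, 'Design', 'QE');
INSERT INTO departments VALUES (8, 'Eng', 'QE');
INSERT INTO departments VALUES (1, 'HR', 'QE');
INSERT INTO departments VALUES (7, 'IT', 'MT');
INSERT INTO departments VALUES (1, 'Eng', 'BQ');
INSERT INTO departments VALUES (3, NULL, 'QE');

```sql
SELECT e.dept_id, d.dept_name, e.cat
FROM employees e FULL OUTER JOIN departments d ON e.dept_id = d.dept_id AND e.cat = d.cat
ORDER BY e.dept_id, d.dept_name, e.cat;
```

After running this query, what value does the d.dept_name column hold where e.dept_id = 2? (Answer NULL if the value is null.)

NULL

FULL OUTER JOIN keeps every row from both sides; unmatched rows get NULL for the other side's columns.
Matching on e.dept_id = d.dept_id AND e.cat = d.cat. A NULL in a compared column never satisfies the condition.
Matched pairs: 2; unmatched e rows kept: 3; unmatched d rows kept: 6.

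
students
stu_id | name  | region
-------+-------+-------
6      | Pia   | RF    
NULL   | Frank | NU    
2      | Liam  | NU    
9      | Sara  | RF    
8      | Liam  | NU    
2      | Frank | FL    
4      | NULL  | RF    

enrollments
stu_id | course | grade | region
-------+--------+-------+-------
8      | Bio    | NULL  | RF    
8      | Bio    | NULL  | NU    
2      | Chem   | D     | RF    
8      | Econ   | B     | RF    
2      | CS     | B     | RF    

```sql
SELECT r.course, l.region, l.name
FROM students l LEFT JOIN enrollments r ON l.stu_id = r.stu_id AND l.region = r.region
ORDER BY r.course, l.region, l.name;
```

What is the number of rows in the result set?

LEFT JOIN keeps every row from `students`; unmatched rows get NULL for `enrollments`'s columns.
Matching on l.stu_id = r.stu_id AND l.region = r.region. A NULL in a compared column never satisfies the condition.
- l[0] stu_id=6, region=RF → no match; kept with NULLs on the r side.
- l[1] stu_id=NULL, region=NU → no match; kept with NULLs on the r side.
- l[2] stu_id=2, region=NU → no match; kept with NULLs on the r side.
- l[3] stu_id=9, region=RF → no match; kept with NULLs on the r side.
- l[4] stu_id=8, region=NU → 1 match(es) in r → 1 row(s).
- l[5] stu_id=2, region=FL → no match; kept with NULLs on the r side.
- l[6] stu_id=4, region=RF → no match; kept with NULLs on the r side.
Total: 1 matched + 6 padded = 7 rows.

7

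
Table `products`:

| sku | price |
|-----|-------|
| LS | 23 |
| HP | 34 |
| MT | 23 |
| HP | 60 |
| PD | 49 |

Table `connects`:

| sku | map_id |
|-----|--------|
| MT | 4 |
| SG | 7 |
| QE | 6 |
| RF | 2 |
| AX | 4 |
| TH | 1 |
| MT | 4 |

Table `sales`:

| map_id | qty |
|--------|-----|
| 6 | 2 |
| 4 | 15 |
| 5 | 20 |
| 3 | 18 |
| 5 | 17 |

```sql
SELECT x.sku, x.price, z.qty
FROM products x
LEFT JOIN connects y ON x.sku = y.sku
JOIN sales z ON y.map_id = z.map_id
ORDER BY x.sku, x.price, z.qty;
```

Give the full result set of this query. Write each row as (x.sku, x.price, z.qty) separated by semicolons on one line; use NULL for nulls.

(MT, 23, 15); (MT, 23, 15)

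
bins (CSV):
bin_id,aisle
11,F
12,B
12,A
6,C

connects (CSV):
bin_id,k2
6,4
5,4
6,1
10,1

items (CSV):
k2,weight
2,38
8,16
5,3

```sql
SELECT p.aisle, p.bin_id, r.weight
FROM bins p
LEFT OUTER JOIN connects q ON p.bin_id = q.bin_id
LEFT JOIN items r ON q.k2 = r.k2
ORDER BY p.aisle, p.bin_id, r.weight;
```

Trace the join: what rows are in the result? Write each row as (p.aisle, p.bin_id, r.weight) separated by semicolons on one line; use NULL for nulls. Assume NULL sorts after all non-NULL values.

Evaluate left to right. First `bins p LEFT JOIN connects q` on bin_id: 5 row(s).
Then LEFT JOIN `items r` on k2: each of those 5 rows is kept; rows whose q.k2 has no match in r get NULL for r's columns.

(A, 12, NULL); (B, 12, NULL); (C, 6, NULL); (C, 6, NULL); (F, 11, NULL)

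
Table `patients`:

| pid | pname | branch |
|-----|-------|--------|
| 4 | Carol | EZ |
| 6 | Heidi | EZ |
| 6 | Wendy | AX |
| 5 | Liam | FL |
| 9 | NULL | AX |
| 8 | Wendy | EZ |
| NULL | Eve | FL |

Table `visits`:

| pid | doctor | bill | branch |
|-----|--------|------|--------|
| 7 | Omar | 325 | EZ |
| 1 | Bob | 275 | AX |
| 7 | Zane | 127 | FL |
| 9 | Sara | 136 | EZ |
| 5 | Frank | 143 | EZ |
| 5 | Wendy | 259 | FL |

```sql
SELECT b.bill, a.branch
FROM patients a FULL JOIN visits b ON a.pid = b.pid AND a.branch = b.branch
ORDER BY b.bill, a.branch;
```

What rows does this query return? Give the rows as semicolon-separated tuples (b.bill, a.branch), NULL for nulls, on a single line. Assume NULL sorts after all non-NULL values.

FULL OUTER JOIN keeps every row from both sides; unmatched rows get NULL for the other side's columns.
Matching on a.pid = b.pid AND a.branch = b.branch. A NULL in a compared column never satisfies the condition.
- pid=4, branch=EZ: no b row matches, row kept with b columns NULL.
- pid=6, branch=EZ: no b row matches, row kept with b columns NULL.
- pid=6, branch=AX: no b row matches, row kept with b columns NULL.
- pid=5, branch=FL: 1 matching b row(s), so 1 row(s) emitted.
- pid=9, branch=AX: no b row matches, row kept with b columns NULL.
- pid=8, branch=EZ: no b row matches, row kept with b columns NULL.
- pid=NULL, branch=FL: no b row matches, row kept with b columns NULL.
- 5 b row(s) had no a match → kept, a columns NULL.

(127, NULL); (136, NULL); (143, NULL); (259, FL); (275, NULL); (325, NULL); (NULL, AX); (NULL, AX); (NULL, EZ); (NULL, EZ); (NULL, EZ); (NULL, FL)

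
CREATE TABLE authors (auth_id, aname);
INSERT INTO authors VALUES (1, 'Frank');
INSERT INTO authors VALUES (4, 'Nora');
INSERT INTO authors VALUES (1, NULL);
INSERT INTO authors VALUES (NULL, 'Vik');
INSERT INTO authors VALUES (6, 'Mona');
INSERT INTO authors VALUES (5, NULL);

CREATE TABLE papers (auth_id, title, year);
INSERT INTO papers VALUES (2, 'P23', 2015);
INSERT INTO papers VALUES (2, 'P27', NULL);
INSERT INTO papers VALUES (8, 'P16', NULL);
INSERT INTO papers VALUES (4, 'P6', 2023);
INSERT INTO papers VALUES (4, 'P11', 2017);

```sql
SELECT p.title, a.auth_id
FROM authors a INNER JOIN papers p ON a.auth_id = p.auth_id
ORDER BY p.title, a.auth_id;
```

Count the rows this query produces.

2

INNER JOIN keeps only pairs where the ON condition holds.
Matching on a.auth_id = p.auth_id. A NULL in a compared column never satisfies the condition.
- a row (auth_id=1): no match → dropped.
- a row (auth_id=4): matches 2 p row(s) → 2 output row(s).
- a row (auth_id=1): no match → dropped.
- a row (auth_id=NULL): no match → dropped.
- a row (auth_id=6): no match → dropped.
- a row (auth_id=5): no match → dropped.
Total: 2 rows.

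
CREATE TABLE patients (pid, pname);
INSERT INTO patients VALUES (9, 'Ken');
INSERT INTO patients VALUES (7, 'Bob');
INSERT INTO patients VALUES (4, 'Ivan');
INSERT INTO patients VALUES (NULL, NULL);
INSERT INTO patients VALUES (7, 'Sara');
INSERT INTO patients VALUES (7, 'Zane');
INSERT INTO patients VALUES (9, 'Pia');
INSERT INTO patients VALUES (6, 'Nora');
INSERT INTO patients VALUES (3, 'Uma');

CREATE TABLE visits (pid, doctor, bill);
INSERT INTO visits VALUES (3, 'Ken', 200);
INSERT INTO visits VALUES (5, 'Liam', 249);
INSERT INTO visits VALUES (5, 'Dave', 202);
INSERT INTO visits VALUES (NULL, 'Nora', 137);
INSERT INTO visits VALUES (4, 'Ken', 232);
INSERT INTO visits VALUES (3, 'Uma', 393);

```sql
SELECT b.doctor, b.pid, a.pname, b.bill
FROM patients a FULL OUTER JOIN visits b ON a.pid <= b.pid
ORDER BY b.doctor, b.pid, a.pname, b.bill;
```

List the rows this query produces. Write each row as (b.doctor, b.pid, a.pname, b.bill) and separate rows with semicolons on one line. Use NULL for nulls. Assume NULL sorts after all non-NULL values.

(Dave, 5, Ivan, 202); (Dave, 5, Uma, 202); (Ken, 3, Uma, 200); (Ken, 4, Ivan, 232); (Ken, 4, Uma, 232); (Liam, 5, Ivan, 249); (Liam, 5, Uma, 249); (Nora, NULL, NULL, 137); (Uma, 3, Uma, 393); (NULL, NULL, Bob, NULL); (NULL, NULL, Ken, NULL); (NULL, NULL, Nora, NULL); (NULL, NULL, Pia, NULL); (NULL, NULL, Sara, NULL); (NULL, NULL, Zane, NULL); (NULL, NULL, NULL, NULL)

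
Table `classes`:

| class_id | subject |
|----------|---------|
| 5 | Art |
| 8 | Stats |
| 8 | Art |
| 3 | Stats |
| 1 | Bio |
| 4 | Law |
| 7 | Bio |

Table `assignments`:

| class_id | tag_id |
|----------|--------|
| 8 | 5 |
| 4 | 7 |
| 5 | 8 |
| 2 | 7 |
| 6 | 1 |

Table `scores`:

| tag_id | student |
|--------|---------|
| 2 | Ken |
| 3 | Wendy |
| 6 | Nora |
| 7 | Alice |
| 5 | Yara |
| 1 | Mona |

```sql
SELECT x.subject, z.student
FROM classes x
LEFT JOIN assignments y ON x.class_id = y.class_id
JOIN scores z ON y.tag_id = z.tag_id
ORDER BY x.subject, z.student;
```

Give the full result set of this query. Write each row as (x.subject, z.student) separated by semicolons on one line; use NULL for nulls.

(Art, Yara); (Law, Alice); (Stats, Yara)

Evaluate left to right. First `classes x LEFT JOIN assignments y` on class_id: 7 row(s).
Then INNER JOIN `scores z` on tag_id: keep only rows whose y.tag_id appears in z.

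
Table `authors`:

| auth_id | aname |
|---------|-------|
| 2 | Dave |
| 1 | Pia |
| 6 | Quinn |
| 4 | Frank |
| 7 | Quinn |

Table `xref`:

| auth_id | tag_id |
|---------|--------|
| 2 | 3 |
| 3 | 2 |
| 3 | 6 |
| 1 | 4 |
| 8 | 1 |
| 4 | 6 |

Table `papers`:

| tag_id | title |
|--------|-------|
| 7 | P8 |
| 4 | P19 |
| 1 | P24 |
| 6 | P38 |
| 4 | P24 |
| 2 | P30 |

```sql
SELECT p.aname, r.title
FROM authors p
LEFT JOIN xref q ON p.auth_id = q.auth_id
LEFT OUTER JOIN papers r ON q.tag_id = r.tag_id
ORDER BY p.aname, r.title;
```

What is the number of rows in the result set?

Joins associate left-to-right: authors LEFT JOIN xref on auth_id gives 5 intermediate row(s).
Then LEFT JOIN `papers r` on tag_id: each of those 5 rows is kept; rows whose q.tag_id has no match in r get NULL for r's columns.
Result: 6 row(s).

6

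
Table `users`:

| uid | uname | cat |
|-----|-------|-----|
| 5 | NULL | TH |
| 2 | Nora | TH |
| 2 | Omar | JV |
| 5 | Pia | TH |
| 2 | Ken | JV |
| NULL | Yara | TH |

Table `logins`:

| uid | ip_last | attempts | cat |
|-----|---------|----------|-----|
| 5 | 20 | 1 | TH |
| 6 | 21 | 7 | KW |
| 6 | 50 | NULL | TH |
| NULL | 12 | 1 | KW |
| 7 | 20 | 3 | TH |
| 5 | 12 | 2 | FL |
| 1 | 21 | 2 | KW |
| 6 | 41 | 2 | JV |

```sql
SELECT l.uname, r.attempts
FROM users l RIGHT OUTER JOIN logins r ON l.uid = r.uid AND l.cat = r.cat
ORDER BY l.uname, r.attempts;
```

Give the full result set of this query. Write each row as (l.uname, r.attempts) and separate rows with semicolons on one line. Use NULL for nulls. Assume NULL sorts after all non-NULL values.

RIGHT JOIN keeps every row from `logins`; unmatched rows get NULL for `users`'s columns.
Matching on l.uid = r.uid AND l.cat = r.cat. A NULL in a compared column never satisfies the condition.
Matched pairs: 2; unmatched r rows kept: 7.

(Pia, 1); (NULL, 1); (NULL, 1); (NULL, 2); (NULL, 2); (NULL, 2); (NULL, 3); (NULL, 7); (NULL, NULL)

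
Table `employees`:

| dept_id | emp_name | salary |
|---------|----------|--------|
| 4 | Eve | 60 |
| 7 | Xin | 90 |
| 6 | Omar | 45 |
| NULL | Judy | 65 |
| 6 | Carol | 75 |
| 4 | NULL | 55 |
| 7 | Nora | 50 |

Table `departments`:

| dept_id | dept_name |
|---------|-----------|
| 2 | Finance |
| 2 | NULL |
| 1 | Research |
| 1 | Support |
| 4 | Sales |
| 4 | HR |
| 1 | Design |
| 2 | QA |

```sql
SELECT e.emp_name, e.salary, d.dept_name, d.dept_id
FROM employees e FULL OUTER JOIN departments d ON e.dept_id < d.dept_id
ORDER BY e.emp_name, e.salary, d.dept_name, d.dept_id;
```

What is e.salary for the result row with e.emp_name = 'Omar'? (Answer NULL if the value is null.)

45

FULL OUTER JOIN keeps every row from both sides; unmatched rows get NULL for the other side's columns.
Matching on e.dept_id < d.dept_id. A NULL in a compared column never satisfies the condition.
Matched pairs: 0; unmatched e rows kept: 7; unmatched d rows kept: 8.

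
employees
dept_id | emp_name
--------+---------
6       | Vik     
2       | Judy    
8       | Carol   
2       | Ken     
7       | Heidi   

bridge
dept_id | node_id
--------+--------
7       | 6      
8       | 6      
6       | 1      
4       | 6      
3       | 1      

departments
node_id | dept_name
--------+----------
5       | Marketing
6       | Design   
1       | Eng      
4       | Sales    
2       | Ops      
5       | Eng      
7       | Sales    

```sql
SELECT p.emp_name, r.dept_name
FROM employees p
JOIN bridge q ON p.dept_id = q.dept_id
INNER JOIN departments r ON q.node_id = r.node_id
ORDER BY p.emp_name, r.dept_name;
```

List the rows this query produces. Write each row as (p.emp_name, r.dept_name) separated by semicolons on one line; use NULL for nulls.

(Carol, Design); (Heidi, Design); (Vik, Eng)

Evaluate left to right. First `employees p INNER JOIN bridge q` on dept_id: 3 row(s).
Then INNER JOIN `departments r` on node_id: keep only rows whose q.node_id appears in r.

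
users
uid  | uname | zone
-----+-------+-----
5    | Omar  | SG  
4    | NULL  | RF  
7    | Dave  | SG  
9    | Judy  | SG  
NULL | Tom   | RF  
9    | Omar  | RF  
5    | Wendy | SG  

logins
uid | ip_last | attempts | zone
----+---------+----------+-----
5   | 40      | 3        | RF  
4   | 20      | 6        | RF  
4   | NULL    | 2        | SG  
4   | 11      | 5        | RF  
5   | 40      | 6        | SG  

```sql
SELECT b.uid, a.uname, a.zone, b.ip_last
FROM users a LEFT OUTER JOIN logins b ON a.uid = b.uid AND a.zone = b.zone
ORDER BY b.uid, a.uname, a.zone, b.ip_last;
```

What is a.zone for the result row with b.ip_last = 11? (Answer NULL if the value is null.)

RF

LEFT JOIN keeps every row from `users`; unmatched rows get NULL for `logins`'s columns.
Matching on a.uid = b.uid AND a.zone = b.zone. A NULL in a compared column never satisfies the condition.
- a[0] uid=5, zone=SG → 1 match(es) in b → 1 row(s).
- a[1] uid=4, zone=RF → 2 match(es) in b → 2 row(s).
- a[2] uid=7, zone=SG → no match; kept with NULLs on the b side.
- a[3] uid=9, zone=SG → no match; kept with NULLs on the b side.
- a[4] uid=NULL, zone=RF → no match; kept with NULLs on the b side.
- a[5] uid=9, zone=RF → no match; kept with NULLs on the b side.
- a[6] uid=5, zone=SG → 1 match(es) in b → 1 row(s).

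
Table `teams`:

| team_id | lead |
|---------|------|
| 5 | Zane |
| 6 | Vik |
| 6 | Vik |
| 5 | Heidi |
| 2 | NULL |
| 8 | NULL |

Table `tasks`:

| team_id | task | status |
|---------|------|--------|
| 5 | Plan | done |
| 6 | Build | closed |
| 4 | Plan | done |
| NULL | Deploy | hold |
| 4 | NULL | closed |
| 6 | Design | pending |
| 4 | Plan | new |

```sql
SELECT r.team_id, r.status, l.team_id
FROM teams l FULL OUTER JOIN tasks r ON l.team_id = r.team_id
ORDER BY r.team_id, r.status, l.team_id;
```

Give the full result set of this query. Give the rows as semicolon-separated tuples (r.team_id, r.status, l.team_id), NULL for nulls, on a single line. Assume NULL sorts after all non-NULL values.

FULL OUTER JOIN keeps every row from both sides; unmatched rows get NULL for the other side's columns.
Matching on l.team_id = r.team_id. A NULL in a compared column never satisfies the condition.
- l[0] team_id=5 → 1 match(es) in r → 1 row(s).
- l[1] team_id=6 → 2 match(es) in r → 2 row(s).
- l[2] team_id=6 → 2 match(es) in r → 2 row(s).
- l[3] team_id=5 → 1 match(es) in r → 1 row(s).
- l[4] team_id=2 → no match; kept with NULLs on the r side.
- l[5] team_id=8 → no match; kept with NULLs on the r side.
- 4 r row(s) had no l match → kept, l columns NULL.

(4, closed, NULL); (4, done, NULL); (4, new, NULL); (5, done, 5); (5, done, 5); (6, closed, 6); (6, closed, 6); (6, pending, 6); (6, pending, 6); (NULL, hold, NULL); (NULL, NULL, 2); (NULL, NULL, 8)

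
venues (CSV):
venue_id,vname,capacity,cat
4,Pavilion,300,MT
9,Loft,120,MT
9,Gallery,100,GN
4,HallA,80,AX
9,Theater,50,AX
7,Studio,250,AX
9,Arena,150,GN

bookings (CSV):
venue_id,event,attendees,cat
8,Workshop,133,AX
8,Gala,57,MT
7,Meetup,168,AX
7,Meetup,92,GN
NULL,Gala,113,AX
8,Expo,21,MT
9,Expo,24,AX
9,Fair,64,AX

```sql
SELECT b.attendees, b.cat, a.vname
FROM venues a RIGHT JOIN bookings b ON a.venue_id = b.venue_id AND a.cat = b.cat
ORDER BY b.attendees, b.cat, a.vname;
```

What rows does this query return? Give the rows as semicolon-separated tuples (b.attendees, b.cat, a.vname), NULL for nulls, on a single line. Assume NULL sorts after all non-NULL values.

RIGHT JOIN keeps every row from `bookings`; unmatched rows get NULL for `venues`'s columns.
Matching on a.venue_id = b.venue_id AND a.cat = b.cat. A NULL in a compared column never satisfies the condition.
- venue_id=4, cat=MT: no matching b row.
- venue_id=9, cat=MT: no matching b row.
- venue_id=9, cat=GN: no matching b row.
- venue_id=4, cat=AX: no matching b row.
- venue_id=9, cat=AX: 2 matching b row(s), so 2 row(s) emitted.
- venue_id=7, cat=AX: 1 matching b row(s), so 1 row(s) emitted.
- venue_id=9, cat=GN: no matching b row.
- 5 row(s) from b found no a partner → padded with NULL.
After projecting and ordering:
b.attendees | b.cat | a.vname
21 | MT | NULL
24 | AX | Theater
57 | MT | NULL
64 | AX | Theater
92 | GN | NULL
113 | AX | NULL
133 | AX | NULL
168 | AX | Studio

(21, MT, NULL); (24, AX, Theater); (57, MT, NULL); (64, AX, Theater); (92, GN, NULL); (113, AX, NULL); (133, AX, NULL); (168, AX, Studio)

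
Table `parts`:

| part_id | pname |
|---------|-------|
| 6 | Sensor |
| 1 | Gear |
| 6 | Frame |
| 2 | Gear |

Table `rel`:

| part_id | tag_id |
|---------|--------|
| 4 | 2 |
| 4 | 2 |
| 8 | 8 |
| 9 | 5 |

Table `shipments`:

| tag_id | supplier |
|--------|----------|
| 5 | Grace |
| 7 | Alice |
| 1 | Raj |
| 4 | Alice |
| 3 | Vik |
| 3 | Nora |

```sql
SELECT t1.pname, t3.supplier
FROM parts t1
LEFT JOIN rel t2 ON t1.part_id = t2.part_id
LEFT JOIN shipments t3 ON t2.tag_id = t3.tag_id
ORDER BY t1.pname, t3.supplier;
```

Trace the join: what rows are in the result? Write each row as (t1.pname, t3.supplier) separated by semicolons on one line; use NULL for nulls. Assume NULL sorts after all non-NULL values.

Step 1 — t1 LEFT JOIN t2 on part_id → 4 row(s).
Then LEFT JOIN `shipments t3` on tag_id: each of those 4 rows is kept; rows whose t2.tag_id has no match in t3 get NULL for t3's columns.

(Frame, NULL); (Gear, NULL); (Gear, NULL); (Sensor, NULL)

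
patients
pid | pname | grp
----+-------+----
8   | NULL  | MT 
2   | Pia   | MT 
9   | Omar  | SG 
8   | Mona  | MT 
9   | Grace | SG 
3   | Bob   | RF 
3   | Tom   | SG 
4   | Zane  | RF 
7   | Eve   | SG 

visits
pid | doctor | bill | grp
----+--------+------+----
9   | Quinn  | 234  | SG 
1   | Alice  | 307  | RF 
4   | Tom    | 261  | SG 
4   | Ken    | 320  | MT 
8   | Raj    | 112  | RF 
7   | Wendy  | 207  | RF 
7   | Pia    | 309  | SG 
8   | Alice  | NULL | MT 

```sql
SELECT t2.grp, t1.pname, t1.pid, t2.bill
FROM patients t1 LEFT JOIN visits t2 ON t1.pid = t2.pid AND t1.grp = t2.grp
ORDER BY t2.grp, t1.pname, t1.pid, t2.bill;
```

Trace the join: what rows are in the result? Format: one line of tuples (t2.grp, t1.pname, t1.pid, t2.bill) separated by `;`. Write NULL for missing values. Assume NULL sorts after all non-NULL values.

LEFT JOIN keeps every row from `patients`; unmatched rows get NULL for `visits`'s columns.
Matching on t1.pid = t2.pid AND t1.grp = t2.grp.
- t1[0] pid=8, grp=MT → 1 match(es) in t2 → 1 row(s).
- t1[1] pid=2, grp=MT → no match; kept with NULLs on the t2 side.
- t1[2] pid=9, grp=SG → 1 match(es) in t2 → 1 row(s).
- t1[3] pid=8, grp=MT → 1 match(es) in t2 → 1 row(s).
- t1[4] pid=9, grp=SG → 1 match(es) in t2 → 1 row(s).
- t1[5] pid=3, grp=RF → no match; kept with NULLs on the t2 side.
- t1[6] pid=3, grp=SG → no match; kept with NULLs on the t2 side.
- t1[7] pid=4, grp=RF → no match; kept with NULLs on the t2 side.
- t1[8] pid=7, grp=SG → 1 match(es) in t2 → 1 row(s).
After projecting and ordering:
t2.grp | t1.pname | t1.pid | t2.bill
MT | Mona | 8 | NULL
MT | NULL | 8 | NULL
SG | Eve | 7 | 309
SG | Grace | 9 | 234
SG | Omar | 9 | 234
NULL | Bob | 3 | NULL
NULL | Pia | 2 | NULL
NULL | Tom | 3 | NULL
NULL | Zane | 4 | NULL

(MT, Mona, 8, NULL); (MT, NULL, 8, NULL); (SG, Eve, 7, 309); (SG, Grace, 9, 234); (SG, Omar, 9, 234); (NULL, Bob, 3, NULL); (NULL, Pia, 2, NULL); (NULL, Tom, 3, NULL); (NULL, Zane, 4, NULL)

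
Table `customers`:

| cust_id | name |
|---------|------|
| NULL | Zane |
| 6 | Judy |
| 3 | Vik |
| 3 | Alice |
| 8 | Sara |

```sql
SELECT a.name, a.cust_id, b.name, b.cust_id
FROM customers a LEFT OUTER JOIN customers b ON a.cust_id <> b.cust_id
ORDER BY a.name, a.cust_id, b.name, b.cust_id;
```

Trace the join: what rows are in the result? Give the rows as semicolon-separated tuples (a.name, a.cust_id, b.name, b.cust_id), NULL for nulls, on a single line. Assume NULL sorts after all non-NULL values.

LEFT JOIN keeps every row from `customers a`; unmatched rows get NULL for `customers b`'s columns.
Matching on a.cust_id <> b.cust_id. A NULL in a compared column never satisfies the condition.
Matched pairs: 10; unmatched a rows kept: 1.

(Alice, 3, Judy, 6); (Alice, 3, Sara, 8); (Judy, 6, Alice, 3); (Judy, 6, Sara, 8); (Judy, 6, Vik, 3); (Sara, 8, Alice, 3); (Sara, 8, Judy, 6); (Sara, 8, Vik, 3); (Vik, 3, Judy, 6); (Vik, 3, Sara, 8); (Zane, NULL, NULL, NULL)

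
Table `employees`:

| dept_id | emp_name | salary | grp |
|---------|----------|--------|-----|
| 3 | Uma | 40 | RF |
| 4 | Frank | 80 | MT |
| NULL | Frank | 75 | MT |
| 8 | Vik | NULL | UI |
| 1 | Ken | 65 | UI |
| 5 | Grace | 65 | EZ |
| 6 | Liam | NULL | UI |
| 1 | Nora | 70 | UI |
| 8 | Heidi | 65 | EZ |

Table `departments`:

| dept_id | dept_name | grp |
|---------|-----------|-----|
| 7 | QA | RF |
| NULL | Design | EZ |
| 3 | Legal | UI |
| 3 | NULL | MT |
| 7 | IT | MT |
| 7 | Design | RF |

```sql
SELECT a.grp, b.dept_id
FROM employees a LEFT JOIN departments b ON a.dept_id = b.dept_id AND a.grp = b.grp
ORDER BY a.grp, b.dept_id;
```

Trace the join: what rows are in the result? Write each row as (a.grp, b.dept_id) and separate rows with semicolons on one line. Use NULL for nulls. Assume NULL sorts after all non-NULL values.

(EZ, NULL); (EZ, NULL); (MT, NULL); (MT, NULL); (RF, NULL); (UI, NULL); (UI, NULL); (UI, NULL); (UI, NULL)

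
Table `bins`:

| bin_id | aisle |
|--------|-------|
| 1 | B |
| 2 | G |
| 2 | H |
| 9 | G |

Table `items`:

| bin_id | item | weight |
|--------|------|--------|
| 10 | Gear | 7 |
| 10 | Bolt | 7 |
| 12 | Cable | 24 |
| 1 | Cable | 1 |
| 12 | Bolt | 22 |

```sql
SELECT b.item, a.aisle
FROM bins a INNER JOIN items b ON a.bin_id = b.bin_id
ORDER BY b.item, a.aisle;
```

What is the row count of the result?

INNER JOIN keeps only pairs where the ON condition holds.
Matching on a.bin_id = b.bin_id.
Matched pairs: 1.
Total: 1 rows.

1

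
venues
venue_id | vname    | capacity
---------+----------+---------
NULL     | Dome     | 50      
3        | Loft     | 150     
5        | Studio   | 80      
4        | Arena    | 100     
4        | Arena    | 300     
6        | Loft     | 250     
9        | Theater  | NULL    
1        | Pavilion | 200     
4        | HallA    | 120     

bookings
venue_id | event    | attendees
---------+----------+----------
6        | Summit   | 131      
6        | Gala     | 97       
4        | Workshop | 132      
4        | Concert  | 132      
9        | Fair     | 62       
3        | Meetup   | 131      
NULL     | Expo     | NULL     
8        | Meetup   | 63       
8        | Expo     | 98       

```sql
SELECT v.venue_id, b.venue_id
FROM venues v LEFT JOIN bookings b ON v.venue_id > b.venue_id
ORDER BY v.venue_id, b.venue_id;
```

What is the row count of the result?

19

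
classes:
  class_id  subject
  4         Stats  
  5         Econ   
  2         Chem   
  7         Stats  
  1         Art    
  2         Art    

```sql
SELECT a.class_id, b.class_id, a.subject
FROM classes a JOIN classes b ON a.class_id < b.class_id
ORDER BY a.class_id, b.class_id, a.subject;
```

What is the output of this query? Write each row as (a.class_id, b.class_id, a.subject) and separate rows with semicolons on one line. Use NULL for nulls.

INNER JOIN keeps only pairs where the ON condition holds.
Matching on a.class_id < b.class_id.
Matched pairs: 14.

(1, 2, Art); (1, 2, Art); (1, 4, Art); (1, 5, Art); (1, 7, Art); (2, 4, Art); (2, 4, Chem); (2, 5, Art); (2, 5, Chem); (2, 7, Art); (2, 7, Chem); (4, 5, Stats); (4, 7, Stats); (5, 7, Econ)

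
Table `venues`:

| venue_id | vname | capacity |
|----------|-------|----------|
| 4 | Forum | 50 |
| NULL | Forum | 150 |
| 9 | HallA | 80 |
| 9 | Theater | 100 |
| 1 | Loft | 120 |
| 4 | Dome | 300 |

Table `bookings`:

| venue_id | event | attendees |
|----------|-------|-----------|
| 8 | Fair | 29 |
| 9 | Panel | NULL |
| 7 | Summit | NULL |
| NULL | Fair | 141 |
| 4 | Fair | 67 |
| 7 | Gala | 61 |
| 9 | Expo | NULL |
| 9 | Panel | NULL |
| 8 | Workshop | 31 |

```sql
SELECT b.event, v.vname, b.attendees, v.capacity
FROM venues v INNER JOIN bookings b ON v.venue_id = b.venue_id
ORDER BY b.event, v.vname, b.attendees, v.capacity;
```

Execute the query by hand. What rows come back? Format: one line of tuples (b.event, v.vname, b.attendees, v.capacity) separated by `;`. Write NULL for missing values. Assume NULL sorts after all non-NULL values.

(Expo, HallA, NULL, 80); (Expo, Theater, NULL, 100); (Fair, Dome, 67, 300); (Fair, Forum, 67, 50); (Panel, HallA, NULL, 80); (Panel, HallA, NULL, 80); (Panel, Theater, NULL, 100); (Panel, Theater, NULL, 100)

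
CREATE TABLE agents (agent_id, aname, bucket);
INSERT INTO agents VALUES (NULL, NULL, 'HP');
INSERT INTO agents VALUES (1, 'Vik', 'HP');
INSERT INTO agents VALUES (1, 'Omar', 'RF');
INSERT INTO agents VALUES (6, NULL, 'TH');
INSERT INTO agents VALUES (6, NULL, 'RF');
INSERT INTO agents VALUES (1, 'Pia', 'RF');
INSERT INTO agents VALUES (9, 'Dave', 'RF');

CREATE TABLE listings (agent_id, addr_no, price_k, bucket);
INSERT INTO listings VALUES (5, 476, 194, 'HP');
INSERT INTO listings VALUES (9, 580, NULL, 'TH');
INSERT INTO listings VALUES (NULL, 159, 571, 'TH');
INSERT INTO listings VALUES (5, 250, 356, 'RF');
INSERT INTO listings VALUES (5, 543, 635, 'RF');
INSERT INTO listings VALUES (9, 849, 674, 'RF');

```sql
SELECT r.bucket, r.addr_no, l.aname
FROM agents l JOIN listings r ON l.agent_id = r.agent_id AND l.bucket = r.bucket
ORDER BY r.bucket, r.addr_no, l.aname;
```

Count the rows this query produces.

1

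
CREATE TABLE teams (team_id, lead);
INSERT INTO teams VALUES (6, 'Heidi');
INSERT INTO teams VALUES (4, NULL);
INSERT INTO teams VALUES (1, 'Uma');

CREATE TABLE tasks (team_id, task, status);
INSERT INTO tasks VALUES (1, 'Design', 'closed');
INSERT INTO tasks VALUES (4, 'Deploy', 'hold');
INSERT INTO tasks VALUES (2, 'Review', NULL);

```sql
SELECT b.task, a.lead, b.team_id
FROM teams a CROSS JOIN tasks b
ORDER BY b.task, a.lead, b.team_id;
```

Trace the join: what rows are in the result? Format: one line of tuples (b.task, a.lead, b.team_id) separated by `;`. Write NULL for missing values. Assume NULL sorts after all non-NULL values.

CROSS JOIN pairs every row of `teams` with every row of `tasks`: 3 × 3 = 9 rows.
After projecting and ordering:
b.task | a.lead | b.team_id
Deploy | Heidi | 4
Deploy | Uma | 4
Deploy | NULL | 4
Design | Heidi | 1
Design | Uma | 1
Design | NULL | 1
Review | Heidi | 2
Review | Uma | 2
Review | NULL | 2

(Deploy, Heidi, 4); (Deploy, Uma, 4); (Deploy, NULL, 4); (Design, Heidi, 1); (Design, Uma, 1); (Design, NULL, 1); (Review, Heidi, 2); (Review, Uma, 2); (Review, NULL, 2)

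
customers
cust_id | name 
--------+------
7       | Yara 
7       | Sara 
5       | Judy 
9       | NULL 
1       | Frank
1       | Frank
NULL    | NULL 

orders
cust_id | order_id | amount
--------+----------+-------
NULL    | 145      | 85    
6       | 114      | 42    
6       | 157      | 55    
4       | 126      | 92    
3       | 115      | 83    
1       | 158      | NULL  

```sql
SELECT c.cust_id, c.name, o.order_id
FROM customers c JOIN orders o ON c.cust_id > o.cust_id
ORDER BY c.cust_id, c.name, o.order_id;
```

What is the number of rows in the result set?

18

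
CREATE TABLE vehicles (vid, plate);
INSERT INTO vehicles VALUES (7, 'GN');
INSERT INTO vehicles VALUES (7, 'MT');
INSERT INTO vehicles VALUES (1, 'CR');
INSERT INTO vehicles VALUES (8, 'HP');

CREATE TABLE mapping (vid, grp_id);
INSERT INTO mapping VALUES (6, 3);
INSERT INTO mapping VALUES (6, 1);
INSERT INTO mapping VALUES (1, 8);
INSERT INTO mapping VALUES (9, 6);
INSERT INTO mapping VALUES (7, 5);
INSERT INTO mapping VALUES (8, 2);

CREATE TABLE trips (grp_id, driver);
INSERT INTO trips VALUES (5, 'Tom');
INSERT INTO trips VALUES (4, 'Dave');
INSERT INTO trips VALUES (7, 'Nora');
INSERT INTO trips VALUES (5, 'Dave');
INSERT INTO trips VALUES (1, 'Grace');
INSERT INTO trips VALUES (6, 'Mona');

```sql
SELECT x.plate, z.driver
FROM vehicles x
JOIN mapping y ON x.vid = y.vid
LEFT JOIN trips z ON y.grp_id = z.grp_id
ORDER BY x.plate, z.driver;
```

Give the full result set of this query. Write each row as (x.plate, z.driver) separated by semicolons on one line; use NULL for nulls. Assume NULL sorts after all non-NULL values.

(CR, NULL); (GN, Dave); (GN, Tom); (HP, NULL); (MT, Dave); (MT, Tom)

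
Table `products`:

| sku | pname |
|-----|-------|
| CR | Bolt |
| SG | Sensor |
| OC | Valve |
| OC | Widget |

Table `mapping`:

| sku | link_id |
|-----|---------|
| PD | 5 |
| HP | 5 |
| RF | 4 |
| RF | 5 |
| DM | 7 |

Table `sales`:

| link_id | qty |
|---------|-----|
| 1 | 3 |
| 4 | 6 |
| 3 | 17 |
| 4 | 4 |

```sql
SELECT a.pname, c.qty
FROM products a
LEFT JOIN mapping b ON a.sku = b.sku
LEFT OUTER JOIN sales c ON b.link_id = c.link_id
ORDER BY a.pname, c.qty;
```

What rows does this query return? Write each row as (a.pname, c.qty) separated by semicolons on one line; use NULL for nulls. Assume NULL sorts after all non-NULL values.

(Bolt, NULL); (Sensor, NULL); (Valve, NULL); (Widget, NULL)

Step 1 — a LEFT JOIN b on sku → 4 row(s).
Then LEFT JOIN `sales c` on link_id: each of those 4 rows is kept; rows whose b.link_id has no match in c get NULL for c's columns.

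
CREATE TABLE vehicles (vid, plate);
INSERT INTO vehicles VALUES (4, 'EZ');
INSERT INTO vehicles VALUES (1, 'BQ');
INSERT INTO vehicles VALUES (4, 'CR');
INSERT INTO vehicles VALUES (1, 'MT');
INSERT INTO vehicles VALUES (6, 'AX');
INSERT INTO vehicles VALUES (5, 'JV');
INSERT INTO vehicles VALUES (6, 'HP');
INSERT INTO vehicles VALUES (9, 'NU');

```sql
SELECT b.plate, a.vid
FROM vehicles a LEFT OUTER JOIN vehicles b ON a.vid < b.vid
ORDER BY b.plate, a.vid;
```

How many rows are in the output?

26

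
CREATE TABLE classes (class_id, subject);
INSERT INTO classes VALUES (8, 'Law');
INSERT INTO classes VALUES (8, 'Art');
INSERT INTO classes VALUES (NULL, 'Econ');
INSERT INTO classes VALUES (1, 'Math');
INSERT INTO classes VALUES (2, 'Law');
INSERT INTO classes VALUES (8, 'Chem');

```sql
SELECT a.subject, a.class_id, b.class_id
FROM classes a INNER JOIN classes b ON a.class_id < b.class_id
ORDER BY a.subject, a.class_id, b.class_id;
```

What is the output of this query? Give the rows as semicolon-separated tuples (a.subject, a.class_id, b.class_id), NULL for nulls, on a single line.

(Law, 2, 8); (Law, 2, 8); (Law, 2, 8); (Math, 1, 2); (Math, 1, 8); (Math, 1, 8); (Math, 1, 8)

INNER JOIN keeps only pairs where the ON condition holds.
Matching on a.class_id < b.class_id. A NULL in a compared column never satisfies the condition.
Matched pairs: 7.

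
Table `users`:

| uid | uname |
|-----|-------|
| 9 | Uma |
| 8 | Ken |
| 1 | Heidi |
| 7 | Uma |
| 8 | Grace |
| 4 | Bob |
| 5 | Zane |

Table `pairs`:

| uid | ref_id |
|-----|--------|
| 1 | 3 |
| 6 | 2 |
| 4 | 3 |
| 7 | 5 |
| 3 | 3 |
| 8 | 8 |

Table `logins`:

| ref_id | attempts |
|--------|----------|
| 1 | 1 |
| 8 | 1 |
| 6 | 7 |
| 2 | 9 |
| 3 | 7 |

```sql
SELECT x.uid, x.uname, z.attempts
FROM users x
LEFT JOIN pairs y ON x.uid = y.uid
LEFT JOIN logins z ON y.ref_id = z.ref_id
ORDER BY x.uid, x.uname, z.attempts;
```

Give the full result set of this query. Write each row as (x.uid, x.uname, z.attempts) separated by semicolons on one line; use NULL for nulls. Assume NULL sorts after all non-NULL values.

Step 1 — x LEFT JOIN y on uid → 7 row(s).
Then LEFT JOIN `logins z` on ref_id: each of those 7 rows is kept; rows whose y.ref_id has no match in z get NULL for z's columns.

(1, Heidi, 7); (4, Bob, 7); (5, Zane, NULL); (7, Uma, NULL); (8, Grace, 1); (8, Ken, 1); (9, Uma, NULL)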